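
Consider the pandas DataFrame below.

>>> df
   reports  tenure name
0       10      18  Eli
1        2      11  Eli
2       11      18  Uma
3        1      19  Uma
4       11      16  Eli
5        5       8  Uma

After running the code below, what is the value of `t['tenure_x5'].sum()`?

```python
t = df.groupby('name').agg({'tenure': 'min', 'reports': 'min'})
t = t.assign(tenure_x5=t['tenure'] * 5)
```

group by name: min(tenure), min(reports):
      tenure  reports
name                 
Eli       11        2
Uma        8        1
add column tenure_x5 = t['tenure'] * 5:
      tenure  reports  tenure_x5
name                            
Eli       11        2         55
Uma        8        1         40
sum of column 'tenure_x5' → 95

95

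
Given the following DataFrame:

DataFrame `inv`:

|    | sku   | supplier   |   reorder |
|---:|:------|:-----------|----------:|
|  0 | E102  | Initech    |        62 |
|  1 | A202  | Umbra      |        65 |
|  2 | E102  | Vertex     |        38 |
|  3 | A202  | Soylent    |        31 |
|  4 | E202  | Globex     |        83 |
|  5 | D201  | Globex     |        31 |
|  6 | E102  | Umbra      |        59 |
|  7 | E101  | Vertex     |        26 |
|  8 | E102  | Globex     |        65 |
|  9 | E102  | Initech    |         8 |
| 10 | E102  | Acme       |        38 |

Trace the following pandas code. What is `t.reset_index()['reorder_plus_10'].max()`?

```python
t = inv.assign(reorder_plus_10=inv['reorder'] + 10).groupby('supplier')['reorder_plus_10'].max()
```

93

add column reorder_plus_10 = inv['reorder'] + 10:
     sku supplier  reorder  reorder_plus_10
0   E102  Initech       62               72
1   A202    Umbra       65               75
2   E102   Vertex       38               48
3   A202  Soylent       31               41
4   E202   Globex       83               93
5   D201   Globex       31               41
6   E102    Umbra       59               69
7   E101   Vertex       26               36
8   E102   Globex       65               75
9   E102  Initech        8               18
10  E102     Acme       38               48
group by supplier, max of reorder_plus_10:
supplier
Acme       48
Globex     93
Initech    72
Soylent    41
Umbra      75
Vertex     48
Name: reorder_plus_10, dtype: int64
reset_index():
  supplier  reorder_plus_10
0     Acme               48
1   Globex               93
2  Initech               72
3  Soylent               41
4    Umbra               75
5   Vertex               48
Then the max of column 'reorder_plus_10': 93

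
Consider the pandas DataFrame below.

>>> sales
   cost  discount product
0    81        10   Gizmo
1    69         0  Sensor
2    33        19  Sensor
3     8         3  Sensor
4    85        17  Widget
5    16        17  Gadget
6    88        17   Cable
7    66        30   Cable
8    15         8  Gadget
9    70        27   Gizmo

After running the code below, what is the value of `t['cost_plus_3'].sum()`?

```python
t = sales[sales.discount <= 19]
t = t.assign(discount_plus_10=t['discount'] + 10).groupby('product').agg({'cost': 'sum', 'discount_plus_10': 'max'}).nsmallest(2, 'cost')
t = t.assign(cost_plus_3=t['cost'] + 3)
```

118

filter rows where discount <= 19:
   cost  discount product
0    81        10   Gizmo
1    69         0  Sensor
2    33        19  Sensor
3     8         3  Sensor
4    85        17  Widget
5    16        17  Gadget
6    88        17   Cable
8    15         8  Gadget
add column discount_plus_10 = t['discount'] + 10:
   cost  discount product  discount_plus_10
0    81        10   Gizmo                20
1    69         0  Sensor                10
2    33        19  Sensor                29
3     8         3  Sensor                13
4    85        17  Widget                27
5    16        17  Gadget                27
6    88        17   Cable                27
8    15         8  Gadget                18
group by product: sum(cost), max(discount_plus_10):
         cost  discount_plus_10
product                        
Cable      88                27
Gadget     31                27
Gizmo      81                20
Sensor    110                29
Widget     85                27
take 2 rows with smallest cost:
         cost  discount_plus_10
product                        
Gadget     31                27
Gizmo      81                20
add column cost_plus_3 = t['cost'] + 3:
         cost  discount_plus_10  cost_plus_3
product                                     
Gadget     31                27           34
Gizmo      81                20           84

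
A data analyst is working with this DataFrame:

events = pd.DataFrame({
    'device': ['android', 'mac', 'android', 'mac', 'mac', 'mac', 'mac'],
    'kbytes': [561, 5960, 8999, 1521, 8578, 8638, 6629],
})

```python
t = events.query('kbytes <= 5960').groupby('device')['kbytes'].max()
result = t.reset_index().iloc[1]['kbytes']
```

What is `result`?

filter rows where kbytes <= 5960:
    device  kbytes
0  android     561
1      mac    5960
3      mac    1521
group by device, max of kbytes:
device
android     561
mac        5960
Name: kbytes, dtype: int64
reset_index():
    device  kbytes
0  android     561
1      mac    5960
So iloc[1]['kbytes'] = 5960.

5960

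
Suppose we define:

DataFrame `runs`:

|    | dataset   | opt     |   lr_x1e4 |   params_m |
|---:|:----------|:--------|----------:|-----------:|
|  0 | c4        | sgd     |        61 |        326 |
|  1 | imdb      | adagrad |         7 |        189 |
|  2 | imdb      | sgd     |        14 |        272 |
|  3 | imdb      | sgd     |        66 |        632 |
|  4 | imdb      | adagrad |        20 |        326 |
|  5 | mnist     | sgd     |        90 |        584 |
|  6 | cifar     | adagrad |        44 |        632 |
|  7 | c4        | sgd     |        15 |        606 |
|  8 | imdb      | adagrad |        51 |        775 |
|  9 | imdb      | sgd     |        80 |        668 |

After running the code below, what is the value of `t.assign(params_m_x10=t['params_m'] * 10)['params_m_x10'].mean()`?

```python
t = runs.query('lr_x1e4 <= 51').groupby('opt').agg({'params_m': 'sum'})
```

14000.0

filter rows where lr_x1e4 <= 51:
  dataset      opt  lr_x1e4  params_m
1    imdb  adagrad        7       189
2    imdb      sgd       14       272
4    imdb  adagrad       20       326
6   cifar  adagrad       44       632
7      c4      sgd       15       606
8    imdb  adagrad       51       775
group by opt, sum of params_m:
         params_m
opt              
adagrad      1922
sgd           878
add column params_m_x10 = t['params_m'] * 10:
         params_m  params_m_x10
opt                            
adagrad      1922         19220
sgd           878          8780
Reading off the mean of column 'params_m_x10', we get 14000.0.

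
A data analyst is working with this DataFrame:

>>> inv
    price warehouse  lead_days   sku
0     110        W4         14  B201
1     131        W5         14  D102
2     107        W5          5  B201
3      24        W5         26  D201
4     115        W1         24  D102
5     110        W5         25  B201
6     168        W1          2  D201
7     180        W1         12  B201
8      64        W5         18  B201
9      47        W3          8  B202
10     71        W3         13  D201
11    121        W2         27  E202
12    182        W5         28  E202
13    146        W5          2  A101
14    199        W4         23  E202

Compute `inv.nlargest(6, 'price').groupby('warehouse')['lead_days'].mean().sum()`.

take 6 rows with largest price:
    price warehouse  lead_days   sku
14    199        W4         23  E202
12    182        W5         28  E202
7     180        W1         12  B201
6     168        W1          2  D201
13    146        W5          2  A101
1     131        W5         14  D102
group by warehouse, mean of lead_days:
warehouse
W1     7.000000
W4    23.000000
W5    14.666667
Name: lead_days, dtype: float64
sum of the resulting series → 44.6666666667

44.6666666667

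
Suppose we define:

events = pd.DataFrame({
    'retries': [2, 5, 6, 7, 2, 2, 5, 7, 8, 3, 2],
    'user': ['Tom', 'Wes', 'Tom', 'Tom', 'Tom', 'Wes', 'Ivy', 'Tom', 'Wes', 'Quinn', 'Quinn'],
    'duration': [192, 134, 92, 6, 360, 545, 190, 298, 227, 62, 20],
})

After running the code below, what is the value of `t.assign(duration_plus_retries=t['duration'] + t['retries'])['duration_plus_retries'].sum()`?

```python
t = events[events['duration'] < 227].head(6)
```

704

filter rows where duration < 227:
    retries   user  duration
0         2    Tom       192
1         5    Wes       134
2         6    Tom        92
3         7    Tom         6
6         5    Ivy       190
9         3  Quinn        62
10        2  Quinn        20
take first 6 rows:
   retries   user  duration
0        2    Tom       192
1        5    Wes       134
2        6    Tom        92
3        7    Tom         6
6        5    Ivy       190
9        3  Quinn        62
add column duration_plus_retries = t['duration'] + t['retries']:
   retries   user  duration  duration_plus_retries
0        2    Tom       192                    194
1        5    Wes       134                    139
2        6    Tom        92                     98
3        7    Tom         6                     13
6        5    Ivy       190                    195
9        3  Quinn        62                     65
sum of column 'duration_plus_retries' → 704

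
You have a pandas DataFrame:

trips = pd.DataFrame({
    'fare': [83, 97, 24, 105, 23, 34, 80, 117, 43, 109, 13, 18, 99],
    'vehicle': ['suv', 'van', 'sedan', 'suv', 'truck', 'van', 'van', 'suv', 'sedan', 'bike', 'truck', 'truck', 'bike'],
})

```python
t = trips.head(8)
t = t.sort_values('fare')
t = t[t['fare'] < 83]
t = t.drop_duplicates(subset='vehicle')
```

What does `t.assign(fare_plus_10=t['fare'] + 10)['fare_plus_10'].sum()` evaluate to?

take first 8 rows:
   fare vehicle
0    83     suv
1    97     van
2    24   sedan
3   105     suv
4    23   truck
5    34     van
6    80     van
7   117     suv
sort by fare:
   fare vehicle
4    23   truck
2    24   sedan
5    34     van
6    80     van
0    83     suv
1    97     van
3   105     suv
7   117     suv
filter rows where fare < 83:
   fare vehicle
4    23   truck
2    24   sedan
5    34     van
6    80     van
drop duplicate vehicle (keep=first):
   fare vehicle
4    23   truck
2    24   sedan
5    34     van
add column fare_plus_10 = t['fare'] + 10:
   fare vehicle  fare_plus_10
4    23   truck            33
2    24   sedan            34
5    34     van            44
sum of column 'fare_plus_10' → 111

111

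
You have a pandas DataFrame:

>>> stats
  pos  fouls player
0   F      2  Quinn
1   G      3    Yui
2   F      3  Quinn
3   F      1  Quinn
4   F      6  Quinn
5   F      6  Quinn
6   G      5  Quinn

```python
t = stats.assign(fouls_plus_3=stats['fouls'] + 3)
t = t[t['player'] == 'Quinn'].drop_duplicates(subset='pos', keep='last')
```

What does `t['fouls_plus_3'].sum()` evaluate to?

17

add column fouls_plus_3 = stats['fouls'] + 3:
  pos  fouls player  fouls_plus_3
0   F      2  Quinn             5
1   G      3    Yui             6
2   F      3  Quinn             6
3   F      1  Quinn             4
4   F      6  Quinn             9
5   F      6  Quinn             9
6   G      5  Quinn             8
filter rows where player == 'Quinn':
  pos  fouls player  fouls_plus_3
0   F      2  Quinn             5
2   F      3  Quinn             6
3   F      1  Quinn             4
4   F      6  Quinn             9
5   F      6  Quinn             9
6   G      5  Quinn             8
drop duplicate pos (keep=last):
  pos  fouls player  fouls_plus_3
5   F      6  Quinn             9
6   G      5  Quinn             8
Reading off the sum of column 'fouls_plus_3', we get 17.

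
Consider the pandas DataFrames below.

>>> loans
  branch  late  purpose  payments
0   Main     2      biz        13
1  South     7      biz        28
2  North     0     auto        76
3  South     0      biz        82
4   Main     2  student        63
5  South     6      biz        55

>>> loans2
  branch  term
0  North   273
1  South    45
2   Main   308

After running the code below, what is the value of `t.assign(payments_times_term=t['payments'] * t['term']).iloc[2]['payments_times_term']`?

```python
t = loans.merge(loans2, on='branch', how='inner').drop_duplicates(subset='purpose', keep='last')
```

2475

merge on 'branch' (how='inner') → 6 rows:
  branch  late  purpose  payments  term
0   Main     2      biz        13   308
1  South     7      biz        28    45
2  North     0     auto        76   273
3  South     0      biz        82    45
4   Main     2  student        63   308
5  South     6      biz        55    45
drop duplicate purpose (keep=last):
  branch  late  purpose  payments  term
2  North     0     auto        76   273
4   Main     2  student        63   308
5  South     6      biz        55    45
add column payments_times_term = t['payments'] * t['term']:
  branch  late  purpose  payments  term  payments_times_term
2  North     0     auto        76   273                20748
4   Main     2  student        63   308                19404
5  South     6      biz        55    45                 2475
The value at position 2, column 'payments_times_term' is 2475.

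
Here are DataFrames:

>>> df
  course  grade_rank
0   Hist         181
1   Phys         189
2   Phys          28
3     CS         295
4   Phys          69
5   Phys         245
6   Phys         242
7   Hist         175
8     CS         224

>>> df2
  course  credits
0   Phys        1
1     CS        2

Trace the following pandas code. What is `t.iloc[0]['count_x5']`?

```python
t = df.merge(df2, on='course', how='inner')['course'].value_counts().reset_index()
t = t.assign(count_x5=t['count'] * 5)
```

merge on 'course' (how='inner') → 7 rows:
  course  grade_rank  credits
0   Phys         189        1
1   Phys          28        1
2     CS         295        2
3   Phys          69        1
4   Phys         245        1
5   Phys         242        1
6     CS         224        2
value_counts of course:
course
Phys    5
CS      2
Name: count, dtype: int64
reset_index():
  course  count
0   Phys      5
1     CS      2
add column count_x5 = t['count'] * 5:
  course  count  count_x5
0   Phys      5        25
1     CS      2        10
Taking the value at position 0, column 'count_x5' gives 25.

25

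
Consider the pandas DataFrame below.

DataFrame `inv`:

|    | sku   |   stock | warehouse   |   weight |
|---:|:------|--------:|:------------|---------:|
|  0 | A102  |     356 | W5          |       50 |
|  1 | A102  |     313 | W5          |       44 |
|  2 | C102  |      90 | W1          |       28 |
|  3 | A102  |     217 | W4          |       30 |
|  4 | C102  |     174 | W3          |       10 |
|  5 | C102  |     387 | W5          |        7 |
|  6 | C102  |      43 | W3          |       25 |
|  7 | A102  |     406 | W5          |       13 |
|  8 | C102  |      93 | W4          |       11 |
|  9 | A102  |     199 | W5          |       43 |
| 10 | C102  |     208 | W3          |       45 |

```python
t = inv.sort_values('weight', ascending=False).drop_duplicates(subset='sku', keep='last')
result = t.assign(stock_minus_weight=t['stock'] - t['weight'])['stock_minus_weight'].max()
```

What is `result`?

393

sort by weight descending:
     sku  stock warehouse  weight
0   A102    356        W5      50
10  C102    208        W3      45
1   A102    313        W5      44
9   A102    199        W5      43
3   A102    217        W4      30
2   C102     90        W1      28
6   C102     43        W3      25
7   A102    406        W5      13
8   C102     93        W4      11
4   C102    174        W3      10
5   C102    387        W5       7
drop duplicate sku (keep=last):
    sku  stock warehouse  weight
7  A102    406        W5      13
5  C102    387        W5       7
add column stock_minus_weight = t['stock'] - t['weight']:
    sku  stock warehouse  weight  stock_minus_weight
7  A102    406        W5      13                 393
5  C102    387        W5       7                 380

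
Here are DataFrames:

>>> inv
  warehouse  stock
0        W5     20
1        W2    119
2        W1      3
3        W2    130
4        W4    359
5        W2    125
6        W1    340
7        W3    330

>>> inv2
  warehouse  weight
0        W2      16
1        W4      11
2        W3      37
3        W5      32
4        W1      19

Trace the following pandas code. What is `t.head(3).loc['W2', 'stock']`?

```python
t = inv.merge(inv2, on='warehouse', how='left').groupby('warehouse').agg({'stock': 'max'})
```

merge on 'warehouse' (how='left') → 8 rows:
  warehouse  stock  weight
0        W5     20      32
1        W2    119      16
2        W1      3      19
3        W2    130      16
4        W4    359      11
5        W2    125      16
6        W1    340      19
7        W3    330      37
group by warehouse, max of stock:
           stock
warehouse       
W1           340
W2           130
W3           330
W4           359
W5            20
take first 3 rows:
           stock
warehouse       
W1           340
W2           130
W3           330
So loc['W2', 'stock'] = 130.

130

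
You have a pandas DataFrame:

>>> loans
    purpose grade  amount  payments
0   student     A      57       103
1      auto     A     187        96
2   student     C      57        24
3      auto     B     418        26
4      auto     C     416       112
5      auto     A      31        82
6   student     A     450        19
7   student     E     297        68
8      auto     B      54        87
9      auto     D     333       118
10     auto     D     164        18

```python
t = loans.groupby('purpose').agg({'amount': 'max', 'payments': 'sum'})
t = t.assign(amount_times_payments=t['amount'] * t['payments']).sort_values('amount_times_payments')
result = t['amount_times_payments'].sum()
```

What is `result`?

321602

group by purpose: max(amount), sum(payments):
         amount  payments
purpose                  
auto        418       539
student     450       214
add column amount_times_payments = t['amount'] * t['payments']:
         amount  payments  amount_times_payments
purpose                                         
auto        418       539                 225302
student     450       214                  96300
sort by amount_times_payments:
         amount  payments  amount_times_payments
purpose                                         
student     450       214                  96300
auto        418       539                 225302
Taking the sum of column 'amount_times_payments' gives 321602.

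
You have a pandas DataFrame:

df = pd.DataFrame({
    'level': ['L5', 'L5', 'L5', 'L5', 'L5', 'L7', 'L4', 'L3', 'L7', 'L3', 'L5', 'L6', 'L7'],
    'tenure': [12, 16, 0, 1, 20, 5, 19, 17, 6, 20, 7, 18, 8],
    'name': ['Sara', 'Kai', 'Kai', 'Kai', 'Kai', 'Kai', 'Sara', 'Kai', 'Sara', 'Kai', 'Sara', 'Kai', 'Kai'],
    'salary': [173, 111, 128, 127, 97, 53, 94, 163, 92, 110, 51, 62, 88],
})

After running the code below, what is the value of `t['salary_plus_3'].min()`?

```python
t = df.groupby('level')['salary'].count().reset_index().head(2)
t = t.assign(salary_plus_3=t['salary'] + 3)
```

4

group by level, count of salary:
level
L3    2
L4    1
L5    6
L6    1
L7    3
Name: salary, dtype: int64
reset_index():
  level  salary
0    L3       2
1    L4       1
2    L5       6
3    L6       1
4    L7       3
take first 2 rows:
  level  salary
0    L3       2
1    L4       1
add column salary_plus_3 = t['salary'] + 3:
  level  salary  salary_plus_3
0    L3       2              5
1    L4       1              4
Finally, min of column 'salary_plus_3' = 4.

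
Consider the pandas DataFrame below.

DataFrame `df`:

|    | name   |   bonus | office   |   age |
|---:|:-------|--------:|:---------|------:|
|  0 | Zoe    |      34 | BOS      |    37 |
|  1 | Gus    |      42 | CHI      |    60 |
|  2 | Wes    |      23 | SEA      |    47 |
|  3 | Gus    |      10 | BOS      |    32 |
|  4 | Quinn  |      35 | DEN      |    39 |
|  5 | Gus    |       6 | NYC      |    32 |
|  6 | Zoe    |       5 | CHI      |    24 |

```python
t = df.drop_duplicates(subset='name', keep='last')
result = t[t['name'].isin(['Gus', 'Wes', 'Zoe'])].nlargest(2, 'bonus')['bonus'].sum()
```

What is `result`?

drop duplicate name (keep=last):
    name  bonus office  age
2    Wes     23    SEA   47
4  Quinn     35    DEN   39
5    Gus      6    NYC   32
6    Zoe      5    CHI   24
filter rows where name in ['Gus', 'Wes', 'Zoe']:
  name  bonus office  age
2  Wes     23    SEA   47
5  Gus      6    NYC   32
6  Zoe      5    CHI   24
take 2 rows with largest bonus:
  name  bonus office  age
2  Wes     23    SEA   47
5  Gus      6    NYC   32
Hence 29.

29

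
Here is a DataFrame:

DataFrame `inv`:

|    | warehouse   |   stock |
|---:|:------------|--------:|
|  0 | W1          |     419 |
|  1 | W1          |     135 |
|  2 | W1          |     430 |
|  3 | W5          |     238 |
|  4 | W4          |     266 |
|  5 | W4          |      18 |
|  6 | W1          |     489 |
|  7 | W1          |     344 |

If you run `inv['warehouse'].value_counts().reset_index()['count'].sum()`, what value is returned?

value_counts of warehouse:
warehouse
W1    5
W4    2
W5    1
Name: count, dtype: int64
reset_index():
  warehouse  count
0        W1      5
1        W4      2
2        W5      1
sum of column 'count' → 8

8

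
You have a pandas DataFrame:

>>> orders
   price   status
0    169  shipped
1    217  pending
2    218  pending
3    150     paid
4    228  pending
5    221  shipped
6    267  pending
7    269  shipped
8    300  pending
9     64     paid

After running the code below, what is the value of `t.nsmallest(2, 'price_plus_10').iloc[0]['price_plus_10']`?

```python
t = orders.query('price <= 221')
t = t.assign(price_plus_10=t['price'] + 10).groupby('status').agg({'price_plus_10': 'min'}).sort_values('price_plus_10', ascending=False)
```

74

filter rows where price <= 221:
   price   status
0    169  shipped
1    217  pending
2    218  pending
3    150     paid
5    221  shipped
9     64     paid
add column price_plus_10 = t['price'] + 10:
   price   status  price_plus_10
0    169  shipped            179
1    217  pending            227
2    218  pending            228
3    150     paid            160
5    221  shipped            231
9     64     paid             74
group by status, min of price_plus_10:
         price_plus_10
status                
paid                74
pending            227
shipped            179
sort by price_plus_10 descending:
         price_plus_10
status                
pending            227
shipped            179
paid                74
take 2 rows with smallest price_plus_10:
         price_plus_10
status                
paid                74
shipped            179
The value at position 0, column 'price_plus_10' is 74.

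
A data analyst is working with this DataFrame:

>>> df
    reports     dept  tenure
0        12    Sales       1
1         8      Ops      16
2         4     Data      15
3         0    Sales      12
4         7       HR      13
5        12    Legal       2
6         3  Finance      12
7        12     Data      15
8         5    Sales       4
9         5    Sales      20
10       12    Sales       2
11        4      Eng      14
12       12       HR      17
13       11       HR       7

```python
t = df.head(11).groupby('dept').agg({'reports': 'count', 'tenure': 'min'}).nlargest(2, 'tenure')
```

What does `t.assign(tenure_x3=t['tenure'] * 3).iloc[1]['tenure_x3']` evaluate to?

45

take first 11 rows:
    reports     dept  tenure
0        12    Sales       1
1         8      Ops      16
2         4     Data      15
3         0    Sales      12
4         7       HR      13
5        12    Legal       2
6         3  Finance      12
7        12     Data      15
8         5    Sales       4
9         5    Sales      20
10       12    Sales       2
group by dept: count(reports), min(tenure):
         reports  tenure
dept                    
Data           2      15
Finance        1      12
HR             1      13
Legal          1       2
Ops            1      16
Sales          5       1
take 2 rows with largest tenure:
      reports  tenure
dept                 
Ops         1      16
Data        2      15
add column tenure_x3 = t['tenure'] * 3:
      reports  tenure  tenure_x3
dept                            
Ops         1      16         48
Data        2      15         45
value at position 1, column 'tenure_x3' → 45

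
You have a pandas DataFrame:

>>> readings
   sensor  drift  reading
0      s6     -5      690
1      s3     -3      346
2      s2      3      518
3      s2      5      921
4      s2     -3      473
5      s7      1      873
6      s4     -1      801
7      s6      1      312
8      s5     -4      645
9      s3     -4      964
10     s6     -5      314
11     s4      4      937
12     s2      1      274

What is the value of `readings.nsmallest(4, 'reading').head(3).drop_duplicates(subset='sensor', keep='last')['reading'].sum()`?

588

take 4 rows with smallest reading:
   sensor  drift  reading
12     s2      1      274
7      s6      1      312
10     s6     -5      314
1      s3     -3      346
take first 3 rows:
   sensor  drift  reading
12     s2      1      274
7      s6      1      312
10     s6     -5      314
drop duplicate sensor (keep=last):
   sensor  drift  reading
12     s2      1      274
10     s6     -5      314
Reading off the sum of column 'reading', we get 588.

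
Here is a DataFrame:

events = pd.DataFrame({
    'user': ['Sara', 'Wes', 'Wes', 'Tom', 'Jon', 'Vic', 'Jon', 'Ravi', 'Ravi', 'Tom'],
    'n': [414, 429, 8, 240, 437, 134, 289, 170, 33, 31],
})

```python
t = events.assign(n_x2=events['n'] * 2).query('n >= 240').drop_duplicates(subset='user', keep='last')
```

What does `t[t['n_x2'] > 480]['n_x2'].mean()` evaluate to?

754.666666667

add column n_x2 = events['n'] * 2:
   user    n  n_x2
0  Sara  414   828
1   Wes  429   858
2   Wes    8    16
3   Tom  240   480
4   Jon  437   874
5   Vic  134   268
6   Jon  289   578
7  Ravi  170   340
8  Ravi   33    66
9   Tom   31    62
filter rows where n >= 240:
   user    n  n_x2
0  Sara  414   828
1   Wes  429   858
3   Tom  240   480
4   Jon  437   874
6   Jon  289   578
drop duplicate user (keep=last):
   user    n  n_x2
0  Sara  414   828
1   Wes  429   858
3   Tom  240   480
6   Jon  289   578
filter rows where n_x2 > 480:
   user    n  n_x2
0  Sara  414   828
1   Wes  429   858
6   Jon  289   578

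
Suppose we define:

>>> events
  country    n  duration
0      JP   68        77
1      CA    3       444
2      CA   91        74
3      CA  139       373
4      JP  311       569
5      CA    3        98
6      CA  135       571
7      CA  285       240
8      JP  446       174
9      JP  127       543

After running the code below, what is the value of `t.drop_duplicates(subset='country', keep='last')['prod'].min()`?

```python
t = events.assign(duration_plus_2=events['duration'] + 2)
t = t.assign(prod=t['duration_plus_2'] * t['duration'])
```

58080

add column duration_plus_2 = events['duration'] + 2:
  country    n  duration  duration_plus_2
0      JP   68        77               79
1      CA    3       444              446
2      CA   91        74               76
3      CA  139       373              375
4      JP  311       569              571
5      CA    3        98              100
6      CA  135       571              573
7      CA  285       240              242
8      JP  446       174              176
9      JP  127       543              545
add column prod = t['duration_plus_2'] * t['duration']:
  country    n  duration  duration_plus_2    prod
0      JP   68        77               79    6083
1      CA    3       444              446  198024
2      CA   91        74               76    5624
3      CA  139       373              375  139875
4      JP  311       569              571  324899
5      CA    3        98              100    9800
6      CA  135       571              573  327183
7      CA  285       240              242   58080
8      JP  446       174              176   30624
9      JP  127       543              545  295935
drop duplicate country (keep=last):
  country    n  duration  duration_plus_2    prod
7      CA  285       240              242   58080
9      JP  127       543              545  295935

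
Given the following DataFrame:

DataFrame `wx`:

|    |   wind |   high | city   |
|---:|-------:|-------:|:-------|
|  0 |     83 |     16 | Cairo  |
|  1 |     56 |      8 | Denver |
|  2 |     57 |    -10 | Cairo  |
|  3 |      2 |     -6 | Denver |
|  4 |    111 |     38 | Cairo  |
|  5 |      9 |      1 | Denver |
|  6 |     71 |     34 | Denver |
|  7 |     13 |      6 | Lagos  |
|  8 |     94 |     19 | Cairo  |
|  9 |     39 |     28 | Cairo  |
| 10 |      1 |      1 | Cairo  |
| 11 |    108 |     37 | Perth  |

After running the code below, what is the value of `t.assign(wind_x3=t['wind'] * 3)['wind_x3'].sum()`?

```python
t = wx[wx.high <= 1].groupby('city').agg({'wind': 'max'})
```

filter rows where high <= 1:
    wind  high    city
2     57   -10   Cairo
3      2    -6  Denver
5      9     1  Denver
10     1     1   Cairo
group by city, max of wind:
        wind
city        
Cairo     57
Denver     9
add column wind_x3 = t['wind'] * 3:
        wind  wind_x3
city                 
Cairo     57      171
Denver     9       27
The sum of column 'wind_x3' is 198.

198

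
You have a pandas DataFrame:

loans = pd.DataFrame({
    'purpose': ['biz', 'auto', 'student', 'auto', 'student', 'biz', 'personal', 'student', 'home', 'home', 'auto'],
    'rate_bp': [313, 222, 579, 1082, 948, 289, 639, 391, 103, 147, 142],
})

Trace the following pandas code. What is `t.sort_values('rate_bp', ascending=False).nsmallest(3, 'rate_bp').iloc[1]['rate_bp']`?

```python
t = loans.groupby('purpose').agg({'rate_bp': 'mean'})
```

group by purpose, mean of rate_bp:
             rate_bp
purpose             
auto      482.000000
biz       301.000000
home      125.000000
personal  639.000000
student   639.333333
sort by rate_bp descending:
             rate_bp
purpose             
student   639.333333
personal  639.000000
auto      482.000000
biz       301.000000
home      125.000000
take 3 rows with smallest rate_bp:
         rate_bp
purpose         
home       125.0
biz        301.0
auto       482.0
Then the value at position 1, column 'rate_bp': 301.0

301.0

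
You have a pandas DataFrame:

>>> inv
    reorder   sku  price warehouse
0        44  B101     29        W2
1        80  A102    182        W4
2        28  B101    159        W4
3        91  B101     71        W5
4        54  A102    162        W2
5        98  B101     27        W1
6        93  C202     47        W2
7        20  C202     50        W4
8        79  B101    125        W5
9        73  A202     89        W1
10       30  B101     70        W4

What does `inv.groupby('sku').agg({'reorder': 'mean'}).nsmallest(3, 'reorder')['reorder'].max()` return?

group by sku, mean of reorder:
        reorder
sku            
A102  67.000000
A202  73.000000
B101  61.666667
C202  56.500000
take 3 rows with smallest reorder:
        reorder
sku            
C202  56.500000
B101  61.666667
A102  67.000000
The max of column 'reorder' is 67.0.

67.0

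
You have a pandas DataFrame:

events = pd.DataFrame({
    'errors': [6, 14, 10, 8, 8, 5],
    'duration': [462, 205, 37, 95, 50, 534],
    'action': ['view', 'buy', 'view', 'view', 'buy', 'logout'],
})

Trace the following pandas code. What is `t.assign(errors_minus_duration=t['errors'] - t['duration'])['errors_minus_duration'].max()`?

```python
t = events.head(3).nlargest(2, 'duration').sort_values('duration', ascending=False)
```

take first 3 rows:
   errors  duration action
0       6       462   view
1      14       205    buy
2      10        37   view
take 2 rows with largest duration:
   errors  duration action
0       6       462   view
1      14       205    buy
sort by duration descending:
   errors  duration action
0       6       462   view
1      14       205    buy
add column errors_minus_duration = t['errors'] - t['duration']:
   errors  duration action  errors_minus_duration
0       6       462   view                   -456
1      14       205    buy                   -191

-191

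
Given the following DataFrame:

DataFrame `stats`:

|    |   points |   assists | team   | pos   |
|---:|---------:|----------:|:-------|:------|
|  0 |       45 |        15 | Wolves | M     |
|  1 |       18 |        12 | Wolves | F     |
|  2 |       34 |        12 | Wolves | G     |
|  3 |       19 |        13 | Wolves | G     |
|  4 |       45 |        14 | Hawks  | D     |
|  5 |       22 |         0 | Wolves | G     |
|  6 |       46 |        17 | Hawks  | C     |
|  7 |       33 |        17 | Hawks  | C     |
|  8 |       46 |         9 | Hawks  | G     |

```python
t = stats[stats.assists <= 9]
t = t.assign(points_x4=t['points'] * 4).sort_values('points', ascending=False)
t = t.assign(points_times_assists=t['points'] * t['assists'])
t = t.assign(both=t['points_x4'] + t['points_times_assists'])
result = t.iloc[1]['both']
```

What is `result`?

filter rows where assists <= 9:
   points  assists    team pos
5      22        0  Wolves   G
8      46        9   Hawks   G
add column points_x4 = t['points'] * 4:
   points  assists    team pos  points_x4
5      22        0  Wolves   G         88
8      46        9   Hawks   G        184
sort by points descending:
   points  assists    team pos  points_x4
8      46        9   Hawks   G        184
5      22        0  Wolves   G         88
add column points_times_assists = t['points'] * t['assists']:
   points  assists    team pos  points_x4  points_times_assists
8      46        9   Hawks   G        184                   414
5      22        0  Wolves   G         88                     0
add column both = t['points_x4'] + t['points_times_assists']:
   points  assists    team pos  points_x4  points_times_assists  both
8      46        9   Hawks   G        184                   414   598
5      22        0  Wolves   G         88                     0    88
value at position 1, column 'both' → 88

88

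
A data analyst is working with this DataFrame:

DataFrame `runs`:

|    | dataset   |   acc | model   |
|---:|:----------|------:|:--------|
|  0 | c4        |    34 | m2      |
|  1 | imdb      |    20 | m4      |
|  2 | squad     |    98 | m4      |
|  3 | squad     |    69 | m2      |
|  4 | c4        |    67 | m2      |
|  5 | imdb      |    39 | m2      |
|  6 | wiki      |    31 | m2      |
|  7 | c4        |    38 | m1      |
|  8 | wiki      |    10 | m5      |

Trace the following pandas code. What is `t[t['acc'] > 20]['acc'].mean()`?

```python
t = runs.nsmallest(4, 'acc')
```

take 4 rows with smallest acc:
  dataset  acc model
8    wiki   10    m5
1    imdb   20    m4
6    wiki   31    m2
0      c4   34    m2
filter rows where acc > 20:
  dataset  acc model
6    wiki   31    m2
0      c4   34    m2
mean of column 'acc' → 32.5

32.5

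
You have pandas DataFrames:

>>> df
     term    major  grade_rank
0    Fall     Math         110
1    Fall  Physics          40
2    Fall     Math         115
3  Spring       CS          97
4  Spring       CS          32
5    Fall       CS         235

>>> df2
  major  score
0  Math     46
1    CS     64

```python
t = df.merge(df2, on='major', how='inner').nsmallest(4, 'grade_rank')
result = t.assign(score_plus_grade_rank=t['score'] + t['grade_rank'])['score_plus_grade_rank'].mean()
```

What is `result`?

143.5

merge on 'major' (how='inner') → 5 rows:
     term major  grade_rank  score
0    Fall  Math         110     46
1    Fall  Math         115     46
2  Spring    CS          97     64
3  Spring    CS          32     64
4    Fall    CS         235     64
take 4 rows with smallest grade_rank:
     term major  grade_rank  score
3  Spring    CS          32     64
2  Spring    CS          97     64
0    Fall  Math         110     46
1    Fall  Math         115     46
add column score_plus_grade_rank = t['score'] + t['grade_rank']:
     term major  grade_rank  score  score_plus_grade_rank
3  Spring    CS          32     64                     96
2  Spring    CS          97     64                    161
0    Fall  Math         110     46                    156
1    Fall  Math         115     46                    161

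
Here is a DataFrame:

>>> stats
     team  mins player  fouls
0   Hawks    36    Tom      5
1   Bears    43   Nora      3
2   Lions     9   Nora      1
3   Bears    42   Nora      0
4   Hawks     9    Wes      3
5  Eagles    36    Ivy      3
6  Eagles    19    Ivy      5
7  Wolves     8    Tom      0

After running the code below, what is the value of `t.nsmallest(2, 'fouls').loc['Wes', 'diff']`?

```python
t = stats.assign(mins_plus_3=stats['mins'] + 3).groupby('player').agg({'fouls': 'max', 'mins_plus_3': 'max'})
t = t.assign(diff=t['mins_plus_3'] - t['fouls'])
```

add column mins_plus_3 = stats['mins'] + 3:
     team  mins player  fouls  mins_plus_3
0   Hawks    36    Tom      5           39
1   Bears    43   Nora      3           46
2   Lions     9   Nora      1           12
3   Bears    42   Nora      0           45
4   Hawks     9    Wes      3           12
5  Eagles    36    Ivy      3           39
6  Eagles    19    Ivy      5           22
7  Wolves     8    Tom      0           11
group by player: max(fouls), max(mins_plus_3):
        fouls  mins_plus_3
player                    
Ivy         5           39
Nora        3           46
Tom         5           39
Wes         3           12
add column diff = t['mins_plus_3'] - t['fouls']:
        fouls  mins_plus_3  diff
player                          
Ivy         5           39    34
Nora        3           46    43
Tom         5           39    34
Wes         3           12     9
take 2 rows with smallest fouls:
        fouls  mins_plus_3  diff
player                          
Nora        3           46    43
Wes         3           12     9
So loc['Wes', 'diff'] = 9.

9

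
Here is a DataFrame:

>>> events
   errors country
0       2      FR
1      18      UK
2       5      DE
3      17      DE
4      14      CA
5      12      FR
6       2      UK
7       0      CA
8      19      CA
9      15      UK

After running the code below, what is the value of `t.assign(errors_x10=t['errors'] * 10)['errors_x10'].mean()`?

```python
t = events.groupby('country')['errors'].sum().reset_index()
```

260.0

group by country, sum of errors:
country
CA    33
DE    22
FR    14
UK    35
Name: errors, dtype: int64
reset_index():
  country  errors
0      CA      33
1      DE      22
2      FR      14
3      UK      35
add column errors_x10 = t['errors'] * 10:
  country  errors  errors_x10
0      CA      33         330
1      DE      22         220
2      FR      14         140
3      UK      35         350
The mean of column 'errors_x10' is 260.0.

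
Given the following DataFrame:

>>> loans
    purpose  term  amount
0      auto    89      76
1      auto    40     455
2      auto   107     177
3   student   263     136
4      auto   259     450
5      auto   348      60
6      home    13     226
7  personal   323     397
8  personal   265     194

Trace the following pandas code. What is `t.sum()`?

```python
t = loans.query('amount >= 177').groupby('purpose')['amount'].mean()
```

882.166666667

filter rows where amount >= 177:
    purpose  term  amount
1      auto    40     455
2      auto   107     177
4      auto   259     450
6      home    13     226
7  personal   323     397
8  personal   265     194
group by purpose, mean of amount:
purpose
auto        360.666667
home        226.000000
personal    295.500000
Name: amount, dtype: float64
Finally, sum of the resulting series = 882.166666667.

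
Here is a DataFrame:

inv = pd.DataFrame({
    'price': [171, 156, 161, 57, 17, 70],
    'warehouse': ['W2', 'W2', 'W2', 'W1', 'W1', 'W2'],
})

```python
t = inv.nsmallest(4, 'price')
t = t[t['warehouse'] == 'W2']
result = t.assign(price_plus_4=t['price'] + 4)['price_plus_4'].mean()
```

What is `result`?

take 4 rows with smallest price:
   price warehouse
4     17        W1
3     57        W1
5     70        W2
1    156        W2
filter rows where warehouse == 'W2':
   price warehouse
5     70        W2
1    156        W2
add column price_plus_4 = t['price'] + 4:
   price warehouse  price_plus_4
5     70        W2            74
1    156        W2           160
Hence 117.0.

117.0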